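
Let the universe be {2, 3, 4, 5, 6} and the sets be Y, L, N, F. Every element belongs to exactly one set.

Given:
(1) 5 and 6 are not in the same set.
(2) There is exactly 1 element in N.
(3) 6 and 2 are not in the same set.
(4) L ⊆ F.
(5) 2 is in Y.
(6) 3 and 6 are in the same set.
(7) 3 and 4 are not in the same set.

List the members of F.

F = {3, 6}

From (5): 2 ∈ Y.
(3): 6 ∉ Y.
(6): 3 matches 6: 3 ∉ Y.
Suppose 3 ∉ F: no assignment then satisfies all the clues, so 3 ∈ F.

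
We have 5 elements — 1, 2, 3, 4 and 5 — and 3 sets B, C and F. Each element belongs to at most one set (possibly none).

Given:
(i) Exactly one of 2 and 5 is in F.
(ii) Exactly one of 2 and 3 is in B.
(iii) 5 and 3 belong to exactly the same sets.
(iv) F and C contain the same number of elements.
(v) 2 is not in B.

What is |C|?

1

From (v): 2 ∉ B.
(ii) (exactly one): 3 ∈ B.
(iii): 5 matches 3: 5 ∈ B.
(i) (exactly one): 2 ∈ F.
Suppose 1 ∈ F: no assignment then satisfies all the clues, so 1 ∉ F.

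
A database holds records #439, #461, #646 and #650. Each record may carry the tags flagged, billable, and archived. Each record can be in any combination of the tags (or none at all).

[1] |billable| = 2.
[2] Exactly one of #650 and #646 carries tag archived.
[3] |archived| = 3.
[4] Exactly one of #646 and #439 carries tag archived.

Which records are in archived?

archived = {#439, #461, #650}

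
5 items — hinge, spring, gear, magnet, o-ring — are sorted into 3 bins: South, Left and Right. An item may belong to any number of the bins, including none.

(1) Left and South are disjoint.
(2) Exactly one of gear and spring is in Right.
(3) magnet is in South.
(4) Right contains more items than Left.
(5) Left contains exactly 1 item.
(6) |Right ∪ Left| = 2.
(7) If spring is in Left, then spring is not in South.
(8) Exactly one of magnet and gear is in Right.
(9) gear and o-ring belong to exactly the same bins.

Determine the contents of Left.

Left = {spring}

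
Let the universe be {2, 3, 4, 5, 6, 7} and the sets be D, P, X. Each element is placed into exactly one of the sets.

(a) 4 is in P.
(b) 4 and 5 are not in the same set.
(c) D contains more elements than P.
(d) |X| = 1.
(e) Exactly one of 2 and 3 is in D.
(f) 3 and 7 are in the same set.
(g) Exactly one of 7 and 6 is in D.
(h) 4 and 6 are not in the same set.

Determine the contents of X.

X = {6}

From (a): 4 ∈ P.
(b): 5 ∉ P.
(h): 6 ∉ P.
Suppose 2 ∈ X: no assignment then satisfies all the clues, so 2 ∉ X.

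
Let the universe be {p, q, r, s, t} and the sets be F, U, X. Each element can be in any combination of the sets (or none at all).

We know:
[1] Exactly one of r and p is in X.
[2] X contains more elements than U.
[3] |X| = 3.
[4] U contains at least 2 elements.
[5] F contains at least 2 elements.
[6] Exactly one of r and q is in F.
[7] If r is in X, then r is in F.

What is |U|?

2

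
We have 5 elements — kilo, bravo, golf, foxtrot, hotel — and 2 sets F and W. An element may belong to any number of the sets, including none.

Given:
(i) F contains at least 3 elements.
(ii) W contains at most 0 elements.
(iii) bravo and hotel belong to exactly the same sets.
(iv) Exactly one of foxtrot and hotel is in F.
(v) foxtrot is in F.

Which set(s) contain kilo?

From (v): foxtrot ∈ F.
(ii): W already has 0, so the rest are out.
(iv) (exactly one): hotel ∉ F.
(iii): bravo matches hotel: bravo ∉ F.
(i): only 3 candidates remain for F, so all are in.

kilo: F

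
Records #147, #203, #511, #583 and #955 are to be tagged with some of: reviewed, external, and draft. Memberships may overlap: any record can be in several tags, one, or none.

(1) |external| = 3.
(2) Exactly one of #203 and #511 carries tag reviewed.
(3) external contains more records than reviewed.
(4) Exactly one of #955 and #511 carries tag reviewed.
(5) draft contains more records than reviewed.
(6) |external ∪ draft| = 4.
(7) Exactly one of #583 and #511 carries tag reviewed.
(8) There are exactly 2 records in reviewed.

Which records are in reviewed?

reviewed = {#147, #511}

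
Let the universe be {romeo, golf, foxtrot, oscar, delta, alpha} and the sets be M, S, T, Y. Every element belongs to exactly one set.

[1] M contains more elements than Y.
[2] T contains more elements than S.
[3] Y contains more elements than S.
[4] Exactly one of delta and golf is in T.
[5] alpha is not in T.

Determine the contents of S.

S = {}

From (5): alpha ∉ T.
Suppose romeo ∈ S: no assignment then satisfies all the clues, so romeo ∉ S.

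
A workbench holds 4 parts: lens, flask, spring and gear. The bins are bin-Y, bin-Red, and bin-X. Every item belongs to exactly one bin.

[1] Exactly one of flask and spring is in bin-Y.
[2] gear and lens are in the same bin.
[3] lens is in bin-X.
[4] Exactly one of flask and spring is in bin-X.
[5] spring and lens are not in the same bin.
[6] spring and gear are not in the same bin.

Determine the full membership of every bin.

From (3): lens ∈ bin-X.
(2): gear matches lens: gear ∉ bin-Y.
(2): gear matches lens: gear ∉ bin-Red.
(2): gear matches lens: gear ∈ bin-X.
(5): spring ∉ bin-X.
(4) (exactly one): flask ∈ bin-X.
(1) (exactly one): spring ∈ bin-Y.

bin-Y = {spring}; bin-Red = {}; bin-X = {flask, gear, lens}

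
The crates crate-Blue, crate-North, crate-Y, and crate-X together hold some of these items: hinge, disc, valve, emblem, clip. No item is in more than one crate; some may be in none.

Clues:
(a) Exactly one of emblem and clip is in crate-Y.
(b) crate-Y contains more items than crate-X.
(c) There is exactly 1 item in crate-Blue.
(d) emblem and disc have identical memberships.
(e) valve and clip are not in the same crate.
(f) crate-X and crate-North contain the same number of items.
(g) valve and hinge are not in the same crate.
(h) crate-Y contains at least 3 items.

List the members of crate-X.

crate-X = {}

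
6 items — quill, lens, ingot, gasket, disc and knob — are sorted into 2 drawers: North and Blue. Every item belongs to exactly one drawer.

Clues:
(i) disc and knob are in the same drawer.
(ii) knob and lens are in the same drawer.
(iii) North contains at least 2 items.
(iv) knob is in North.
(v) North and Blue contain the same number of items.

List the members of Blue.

Blue = {gasket, ingot, quill}

From (iv): knob ∈ North.
(i): disc matches knob: disc ∈ North.
(ii): lens matches knob: lens ∈ North.
Suppose quill ∉ Blue: no assignment then satisfies all the clues, so quill ∈ Blue.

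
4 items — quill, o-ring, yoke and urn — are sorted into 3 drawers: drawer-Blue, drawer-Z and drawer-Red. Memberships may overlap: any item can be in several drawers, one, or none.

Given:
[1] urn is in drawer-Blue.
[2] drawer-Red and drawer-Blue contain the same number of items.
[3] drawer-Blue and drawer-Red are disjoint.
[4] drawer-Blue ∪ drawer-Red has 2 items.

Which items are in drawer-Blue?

drawer-Blue = {urn}

From (1): urn ∈ drawer-Blue.
(3) (disjoint): urn ∉ drawer-Red.
Suppose quill ∈ drawer-Blue: no assignment then satisfies all the clues, so quill ∉ drawer-Blue.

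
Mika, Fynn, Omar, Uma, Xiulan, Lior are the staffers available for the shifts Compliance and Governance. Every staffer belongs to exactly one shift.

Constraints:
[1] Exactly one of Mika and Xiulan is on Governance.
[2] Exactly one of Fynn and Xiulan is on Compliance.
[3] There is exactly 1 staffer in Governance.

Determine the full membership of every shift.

Compliance = {Fynn, Lior, Mika, Omar, Uma}; Governance = {Xiulan}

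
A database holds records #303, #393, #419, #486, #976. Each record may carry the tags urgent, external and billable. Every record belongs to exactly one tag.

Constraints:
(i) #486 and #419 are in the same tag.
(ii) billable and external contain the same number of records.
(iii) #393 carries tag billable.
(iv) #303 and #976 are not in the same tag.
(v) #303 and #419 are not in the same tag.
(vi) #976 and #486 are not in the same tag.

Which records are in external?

external = {#419, #486}

From (iii): #393 ∈ billable.
Suppose #303 ∈ external: no assignment then satisfies all the clues, so #303 ∉ external.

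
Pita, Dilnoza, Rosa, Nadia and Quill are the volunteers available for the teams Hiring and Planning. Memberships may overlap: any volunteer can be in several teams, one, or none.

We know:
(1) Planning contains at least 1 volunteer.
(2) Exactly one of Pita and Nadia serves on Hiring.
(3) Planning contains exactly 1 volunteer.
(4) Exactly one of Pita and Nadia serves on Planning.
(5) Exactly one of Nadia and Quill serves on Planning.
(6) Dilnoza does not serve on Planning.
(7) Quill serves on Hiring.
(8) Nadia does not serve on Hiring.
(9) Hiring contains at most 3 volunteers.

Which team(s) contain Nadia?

From (6): Dilnoza ∉ Planning.
From (7): Quill ∈ Hiring.
From (8): Nadia ∉ Hiring.
(2) (exactly one): Pita ∈ Hiring.
Suppose Nadia ∉ Planning: no assignment then satisfies all the clues, so Nadia ∈ Planning.

Nadia: Planning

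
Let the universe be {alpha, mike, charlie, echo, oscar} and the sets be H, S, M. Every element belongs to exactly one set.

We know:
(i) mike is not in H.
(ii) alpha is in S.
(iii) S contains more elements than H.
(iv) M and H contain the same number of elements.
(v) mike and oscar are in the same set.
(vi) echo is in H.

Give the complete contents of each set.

H = {echo}; S = {alpha, mike, oscar}; M = {charlie}

From (i): mike ∉ H.
From (ii): alpha ∈ S.
From (vi): echo ∈ H.
(v): oscar matches mike: oscar ∉ H.
Suppose mike ∉ S: no assignment then satisfies all the clues, so mike ∈ S.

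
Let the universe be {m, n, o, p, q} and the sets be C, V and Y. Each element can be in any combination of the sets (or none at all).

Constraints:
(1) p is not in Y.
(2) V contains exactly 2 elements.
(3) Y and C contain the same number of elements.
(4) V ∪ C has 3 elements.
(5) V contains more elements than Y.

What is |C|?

1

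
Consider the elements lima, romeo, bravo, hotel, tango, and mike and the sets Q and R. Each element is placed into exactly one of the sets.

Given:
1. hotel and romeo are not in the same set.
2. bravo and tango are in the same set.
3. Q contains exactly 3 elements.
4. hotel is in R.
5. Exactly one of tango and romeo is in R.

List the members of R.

From (4): hotel ∈ R.
(1): romeo ∉ R.
(5) (exactly one): tango ∈ R.
Only one set left: romeo ∈ Q.
(2): bravo matches tango: bravo ∉ Q.
(2): bravo matches tango: bravo ∈ R.
(3): only 3 candidates remain for Q, so all are in.

R = {bravo, hotel, tango}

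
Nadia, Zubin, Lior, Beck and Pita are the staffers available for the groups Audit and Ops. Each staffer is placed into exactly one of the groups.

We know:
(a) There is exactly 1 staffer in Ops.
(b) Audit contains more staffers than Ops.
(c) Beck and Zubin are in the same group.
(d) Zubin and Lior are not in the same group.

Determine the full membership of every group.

Audit = {Beck, Nadia, Pita, Zubin}; Ops = {Lior}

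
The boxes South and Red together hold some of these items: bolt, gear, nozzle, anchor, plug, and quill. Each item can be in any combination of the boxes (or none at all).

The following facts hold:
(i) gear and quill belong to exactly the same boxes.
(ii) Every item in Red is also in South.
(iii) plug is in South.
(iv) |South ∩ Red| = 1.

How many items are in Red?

1

From (iii): plug ∈ South.
Suppose gear ∈ Red: no assignment then satisfies all the clues, so gear ∉ Red.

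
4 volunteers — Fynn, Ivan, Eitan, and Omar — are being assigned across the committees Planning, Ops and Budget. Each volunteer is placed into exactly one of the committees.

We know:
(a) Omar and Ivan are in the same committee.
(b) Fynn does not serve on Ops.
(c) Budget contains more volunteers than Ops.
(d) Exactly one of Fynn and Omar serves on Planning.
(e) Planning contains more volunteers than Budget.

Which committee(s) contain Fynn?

Fynn: Budget

From (b): Fynn ∉ Ops.
Suppose Fynn ∈ Planning: no assignment then satisfies all the clues, so Fynn ∉ Planning.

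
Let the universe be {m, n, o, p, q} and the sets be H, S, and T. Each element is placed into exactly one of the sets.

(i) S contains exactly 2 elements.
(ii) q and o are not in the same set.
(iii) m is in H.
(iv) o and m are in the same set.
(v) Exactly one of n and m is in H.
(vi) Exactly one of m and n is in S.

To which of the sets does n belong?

From (iii): m ∈ H.
(iv): o matches m: o ∈ H.
(v) (exactly one): n ∉ H.
(vi) (exactly one): n ∈ S.
(ii): q ∉ H.

n: S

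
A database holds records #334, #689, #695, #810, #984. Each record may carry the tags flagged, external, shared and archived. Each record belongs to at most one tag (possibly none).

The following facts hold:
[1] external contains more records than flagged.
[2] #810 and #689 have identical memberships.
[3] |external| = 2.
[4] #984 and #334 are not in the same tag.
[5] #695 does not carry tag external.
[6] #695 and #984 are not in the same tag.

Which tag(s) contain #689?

From (5): #695 ∉ external.
Suppose #689 ∈ flagged: no assignment then satisfies all the clues, so #689 ∉ flagged.

#689: external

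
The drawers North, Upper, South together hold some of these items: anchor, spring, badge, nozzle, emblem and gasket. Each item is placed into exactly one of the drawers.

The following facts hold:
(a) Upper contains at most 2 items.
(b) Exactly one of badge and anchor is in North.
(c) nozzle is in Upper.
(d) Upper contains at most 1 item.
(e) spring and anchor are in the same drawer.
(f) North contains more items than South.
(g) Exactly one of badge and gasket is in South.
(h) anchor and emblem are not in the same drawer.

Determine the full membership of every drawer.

From (c): nozzle ∈ Upper.
(d): Upper already has 1, so the rest are out.
Suppose anchor ∉ North: no assignment then satisfies all the clues, so anchor ∈ North.

North = {anchor, gasket, spring}; Upper = {nozzle}; South = {badge, emblem}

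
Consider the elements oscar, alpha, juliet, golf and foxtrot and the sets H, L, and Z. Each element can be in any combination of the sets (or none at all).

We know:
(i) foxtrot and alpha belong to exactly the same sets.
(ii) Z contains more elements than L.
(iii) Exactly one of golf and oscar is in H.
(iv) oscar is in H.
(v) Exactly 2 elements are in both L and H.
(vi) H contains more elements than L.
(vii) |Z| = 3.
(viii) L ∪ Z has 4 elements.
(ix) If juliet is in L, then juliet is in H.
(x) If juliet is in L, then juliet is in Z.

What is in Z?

Z = {alpha, foxtrot, juliet}

From (iv): oscar ∈ H.
(iii) (exactly one): golf ∉ H.
Suppose oscar ∈ Z: no assignment then satisfies all the clues, so oscar ∉ Z.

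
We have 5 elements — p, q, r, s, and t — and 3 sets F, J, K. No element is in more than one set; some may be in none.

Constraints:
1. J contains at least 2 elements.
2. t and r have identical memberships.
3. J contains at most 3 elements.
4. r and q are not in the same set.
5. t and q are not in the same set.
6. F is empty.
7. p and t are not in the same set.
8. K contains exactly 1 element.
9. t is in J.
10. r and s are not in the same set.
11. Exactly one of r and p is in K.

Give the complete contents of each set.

F = {}; J = {r, t}; K = {p}

From (9): t ∈ J.
(2): r matches t: r ∉ F.
(2): r matches t: r ∈ J.
(4): q ∉ J.
(6): F already has 0, so the rest are out.
(7): p ∉ J.
(10): s ∉ J.
(11) (exactly one): p ∈ K.
(8): K already has 1, so the rest are out.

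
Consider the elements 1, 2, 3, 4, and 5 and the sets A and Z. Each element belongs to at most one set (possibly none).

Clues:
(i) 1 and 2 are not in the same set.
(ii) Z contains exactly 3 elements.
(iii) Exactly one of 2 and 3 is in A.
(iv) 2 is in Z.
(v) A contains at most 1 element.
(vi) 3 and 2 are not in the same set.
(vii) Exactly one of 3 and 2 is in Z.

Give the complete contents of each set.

From (iv): 2 ∈ Z.
(i): 1 ∉ Z.
(iii) (exactly one): 3 ∈ A.
(v): A already has 1, so the rest are out.
(ii): only 3 candidates remain for Z, so all are in.

A = {3}; Z = {2, 4, 5}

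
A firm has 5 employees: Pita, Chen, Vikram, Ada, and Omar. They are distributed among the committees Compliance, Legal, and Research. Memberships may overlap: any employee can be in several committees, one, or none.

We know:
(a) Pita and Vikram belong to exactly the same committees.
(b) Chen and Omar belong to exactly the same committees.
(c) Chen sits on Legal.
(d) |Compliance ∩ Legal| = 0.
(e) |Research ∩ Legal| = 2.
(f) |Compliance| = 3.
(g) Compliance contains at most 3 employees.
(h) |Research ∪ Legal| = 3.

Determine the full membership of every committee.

Compliance = {Ada, Pita, Vikram}; Legal = {Chen, Omar}; Research = {Ada, Chen, Omar}

From (c): Chen ∈ Legal.
(b): Omar matches Chen: Omar ∈ Legal.
Suppose Pita ∉ Compliance: no assignment then satisfies all the clues, so Pita ∈ Compliance.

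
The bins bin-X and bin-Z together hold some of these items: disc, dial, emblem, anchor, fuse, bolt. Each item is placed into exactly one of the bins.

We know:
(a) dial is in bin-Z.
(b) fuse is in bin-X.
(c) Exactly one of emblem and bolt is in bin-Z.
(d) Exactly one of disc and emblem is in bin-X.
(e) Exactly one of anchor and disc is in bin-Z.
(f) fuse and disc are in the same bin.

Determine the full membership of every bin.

bin-X = {bolt, disc, fuse}; bin-Z = {anchor, dial, emblem}

From (a): dial ∈ bin-Z.
From (b): fuse ∈ bin-X.
(f): disc matches fuse: disc ∈ bin-X.
(d) (exactly one): emblem ∉ bin-X.
(e) (exactly one): anchor ∈ bin-Z.
Only one bin left: emblem ∈ bin-Z.
(c) (exactly one): bolt ∉ bin-Z.
Only one bin left: bolt ∈ bin-X.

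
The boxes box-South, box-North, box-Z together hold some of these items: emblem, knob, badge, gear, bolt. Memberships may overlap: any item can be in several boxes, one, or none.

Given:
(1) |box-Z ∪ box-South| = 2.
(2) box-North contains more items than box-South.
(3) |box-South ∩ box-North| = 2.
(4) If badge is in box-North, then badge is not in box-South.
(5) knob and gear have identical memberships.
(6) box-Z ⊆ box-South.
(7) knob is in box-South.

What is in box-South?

box-South = {gear, knob}

From (7): knob ∈ box-South.
(5): gear matches knob: gear ∈ box-South.
Suppose emblem ∈ box-South: no assignment then satisfies all the clues, so emblem ∉ box-South.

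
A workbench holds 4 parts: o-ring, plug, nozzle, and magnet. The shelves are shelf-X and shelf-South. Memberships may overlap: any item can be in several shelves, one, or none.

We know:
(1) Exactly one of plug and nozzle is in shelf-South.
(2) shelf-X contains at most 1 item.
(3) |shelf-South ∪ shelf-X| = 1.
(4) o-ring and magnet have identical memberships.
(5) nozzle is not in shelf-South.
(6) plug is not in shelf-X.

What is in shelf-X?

shelf-X = {}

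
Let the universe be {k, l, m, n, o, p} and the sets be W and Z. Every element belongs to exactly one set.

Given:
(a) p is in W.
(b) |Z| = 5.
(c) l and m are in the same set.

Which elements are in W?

W = {p}

From (a): p ∈ W.
(b): only 5 candidates remain for Z, so all are in.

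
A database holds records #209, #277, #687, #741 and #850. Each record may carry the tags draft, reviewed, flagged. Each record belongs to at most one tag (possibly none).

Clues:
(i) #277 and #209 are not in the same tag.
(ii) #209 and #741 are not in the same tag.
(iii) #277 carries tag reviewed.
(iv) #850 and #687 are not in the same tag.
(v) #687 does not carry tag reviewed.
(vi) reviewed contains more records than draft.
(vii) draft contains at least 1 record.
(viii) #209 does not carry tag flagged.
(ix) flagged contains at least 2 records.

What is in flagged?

flagged = {#687, #741}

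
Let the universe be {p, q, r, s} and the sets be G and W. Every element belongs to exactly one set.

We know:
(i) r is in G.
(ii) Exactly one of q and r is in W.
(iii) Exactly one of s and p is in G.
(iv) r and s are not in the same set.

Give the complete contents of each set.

From (i): r ∈ G.
(ii) (exactly one): q ∈ W.
(iv): s ∉ G.
Only one set left: s ∈ W.
(iii) (exactly one): p ∈ G.

G = {p, r}; W = {q, s}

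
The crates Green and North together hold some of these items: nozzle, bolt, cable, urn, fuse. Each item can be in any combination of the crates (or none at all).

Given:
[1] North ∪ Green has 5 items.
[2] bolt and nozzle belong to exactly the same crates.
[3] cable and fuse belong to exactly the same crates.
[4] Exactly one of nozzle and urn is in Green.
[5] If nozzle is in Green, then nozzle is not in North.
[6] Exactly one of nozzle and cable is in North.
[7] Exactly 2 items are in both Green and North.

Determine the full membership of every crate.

Green = {bolt, cable, fuse, nozzle}; North = {cable, fuse, urn}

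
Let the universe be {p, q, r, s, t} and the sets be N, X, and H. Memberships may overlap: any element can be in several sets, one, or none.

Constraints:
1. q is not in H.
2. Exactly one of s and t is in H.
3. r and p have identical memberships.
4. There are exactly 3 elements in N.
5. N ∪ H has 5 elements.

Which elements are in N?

N = {q, s, t}

From (1): q ∉ H.
Suppose p ∈ N: no assignment then satisfies all the clues, so p ∉ N.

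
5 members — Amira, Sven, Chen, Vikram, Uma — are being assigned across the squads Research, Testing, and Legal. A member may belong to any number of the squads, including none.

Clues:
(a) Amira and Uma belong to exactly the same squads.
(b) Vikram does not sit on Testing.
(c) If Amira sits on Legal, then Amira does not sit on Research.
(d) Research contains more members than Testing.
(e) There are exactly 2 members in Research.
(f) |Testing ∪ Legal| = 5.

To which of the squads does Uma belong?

Uma: Legal

From (b): Vikram ∉ Testing.
Suppose Uma ∈ Research: no assignment then satisfies all the clues, so Uma ∉ Research.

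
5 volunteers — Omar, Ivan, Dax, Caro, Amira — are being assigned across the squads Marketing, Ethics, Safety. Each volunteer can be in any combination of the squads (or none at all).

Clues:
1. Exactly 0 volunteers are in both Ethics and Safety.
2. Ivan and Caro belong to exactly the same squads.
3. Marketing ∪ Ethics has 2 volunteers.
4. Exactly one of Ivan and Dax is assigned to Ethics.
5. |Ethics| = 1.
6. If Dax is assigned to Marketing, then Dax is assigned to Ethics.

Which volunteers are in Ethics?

Ethics = {Dax}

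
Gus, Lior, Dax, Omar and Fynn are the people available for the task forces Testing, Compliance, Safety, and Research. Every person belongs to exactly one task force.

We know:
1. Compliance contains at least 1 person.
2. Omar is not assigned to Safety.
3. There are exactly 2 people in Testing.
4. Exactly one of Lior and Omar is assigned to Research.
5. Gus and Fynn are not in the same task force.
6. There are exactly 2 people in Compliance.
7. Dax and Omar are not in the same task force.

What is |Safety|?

0

From (2): Omar ∉ Safety.
Suppose Gus ∈ Safety: no assignment then satisfies all the clues, so Gus ∉ Safety.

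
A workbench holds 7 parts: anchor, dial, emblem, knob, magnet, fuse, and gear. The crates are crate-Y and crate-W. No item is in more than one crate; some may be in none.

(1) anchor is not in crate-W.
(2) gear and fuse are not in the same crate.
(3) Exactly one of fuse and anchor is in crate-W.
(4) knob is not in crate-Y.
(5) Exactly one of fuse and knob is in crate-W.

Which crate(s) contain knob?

knob: none

From (1): anchor ∉ crate-W.
From (4): knob ∉ crate-Y.
(3) (exactly one): fuse ∈ crate-W.
(5) (exactly one): knob ∉ crate-W.
(2): gear ∉ crate-W.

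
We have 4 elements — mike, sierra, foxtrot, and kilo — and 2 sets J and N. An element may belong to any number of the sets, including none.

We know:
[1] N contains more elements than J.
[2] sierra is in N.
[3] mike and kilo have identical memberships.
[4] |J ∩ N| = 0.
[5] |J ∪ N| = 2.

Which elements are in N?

N = {foxtrot, sierra}

From (2): sierra ∈ N.
Suppose mike ∈ N: no assignment then satisfies all the clues, so mike ∉ N.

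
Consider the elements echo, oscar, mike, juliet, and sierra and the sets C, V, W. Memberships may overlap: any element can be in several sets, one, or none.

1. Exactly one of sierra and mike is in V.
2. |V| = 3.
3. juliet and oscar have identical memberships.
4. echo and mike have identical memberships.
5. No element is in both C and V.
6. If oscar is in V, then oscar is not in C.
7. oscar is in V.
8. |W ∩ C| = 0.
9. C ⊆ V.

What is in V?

V = {juliet, oscar, sierra}

From (7): oscar ∈ V.
(3): juliet matches oscar: juliet ∈ V.
(5) (disjoint): oscar ∉ C.
(5) (disjoint): juliet ∉ C.
Suppose echo ∈ V: no assignment then satisfies all the clues, so echo ∉ V.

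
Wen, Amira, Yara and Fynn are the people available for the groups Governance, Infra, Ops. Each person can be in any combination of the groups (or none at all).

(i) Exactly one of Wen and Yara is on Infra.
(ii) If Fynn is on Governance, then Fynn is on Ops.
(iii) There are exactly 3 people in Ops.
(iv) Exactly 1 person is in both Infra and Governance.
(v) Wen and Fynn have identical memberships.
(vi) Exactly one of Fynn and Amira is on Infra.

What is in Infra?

Infra = {Amira, Yara}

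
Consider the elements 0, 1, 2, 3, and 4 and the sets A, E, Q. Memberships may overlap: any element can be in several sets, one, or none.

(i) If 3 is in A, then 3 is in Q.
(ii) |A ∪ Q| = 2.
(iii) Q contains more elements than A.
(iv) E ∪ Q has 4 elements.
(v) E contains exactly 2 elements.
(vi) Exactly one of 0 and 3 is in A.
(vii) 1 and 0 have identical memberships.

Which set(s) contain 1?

1: E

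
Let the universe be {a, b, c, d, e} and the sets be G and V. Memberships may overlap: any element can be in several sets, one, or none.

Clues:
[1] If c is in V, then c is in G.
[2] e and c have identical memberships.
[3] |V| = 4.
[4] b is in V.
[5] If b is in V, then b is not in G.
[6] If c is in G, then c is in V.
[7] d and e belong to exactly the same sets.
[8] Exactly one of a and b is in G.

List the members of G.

G = {a, c, d, e}

From (4): b ∈ V.
(5): b ∉ G.
(8) (exactly one): a ∈ G.
Suppose c ∉ G: no assignment then satisfies all the clues, so c ∈ G.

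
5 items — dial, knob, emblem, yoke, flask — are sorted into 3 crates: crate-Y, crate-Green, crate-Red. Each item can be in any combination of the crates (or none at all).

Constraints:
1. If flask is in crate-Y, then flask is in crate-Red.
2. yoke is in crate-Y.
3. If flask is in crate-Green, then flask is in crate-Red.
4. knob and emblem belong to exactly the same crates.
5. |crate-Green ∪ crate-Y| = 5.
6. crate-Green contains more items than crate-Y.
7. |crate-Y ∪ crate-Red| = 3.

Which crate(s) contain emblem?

emblem: crate-Green

From (2): yoke ∈ crate-Y.
Suppose emblem ∈ crate-Y: no assignment then satisfies all the clues, so emblem ∉ crate-Y.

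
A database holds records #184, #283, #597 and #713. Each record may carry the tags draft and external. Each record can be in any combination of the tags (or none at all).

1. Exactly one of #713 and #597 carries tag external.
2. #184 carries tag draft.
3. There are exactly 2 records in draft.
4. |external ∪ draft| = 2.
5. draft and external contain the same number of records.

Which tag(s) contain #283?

From (2): #184 ∈ draft.
Suppose #283 ∈ draft: no assignment then satisfies all the clues, so #283 ∉ draft.

#283: none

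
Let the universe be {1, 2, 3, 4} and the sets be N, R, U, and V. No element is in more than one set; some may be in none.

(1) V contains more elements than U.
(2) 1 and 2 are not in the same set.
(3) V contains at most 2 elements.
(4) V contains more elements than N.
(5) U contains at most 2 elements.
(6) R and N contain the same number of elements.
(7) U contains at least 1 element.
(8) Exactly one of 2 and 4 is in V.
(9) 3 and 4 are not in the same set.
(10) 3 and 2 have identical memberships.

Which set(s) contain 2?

2: V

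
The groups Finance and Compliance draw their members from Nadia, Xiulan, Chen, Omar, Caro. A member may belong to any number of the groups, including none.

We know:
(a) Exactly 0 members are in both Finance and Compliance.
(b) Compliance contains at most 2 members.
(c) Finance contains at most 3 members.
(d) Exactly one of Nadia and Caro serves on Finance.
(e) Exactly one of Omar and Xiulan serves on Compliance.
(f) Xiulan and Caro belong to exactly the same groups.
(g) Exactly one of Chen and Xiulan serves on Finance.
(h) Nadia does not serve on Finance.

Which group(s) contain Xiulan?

Xiulan: Finance

From (h): Nadia ∉ Finance.
(d) (exactly one): Caro ∈ Finance.
(f): Xiulan matches Caro: Xiulan ∈ Finance.
(g) (exactly one): Chen ∉ Finance.
Suppose Xiulan ∈ Compliance: no assignment then satisfies all the clues, so Xiulan ∉ Compliance.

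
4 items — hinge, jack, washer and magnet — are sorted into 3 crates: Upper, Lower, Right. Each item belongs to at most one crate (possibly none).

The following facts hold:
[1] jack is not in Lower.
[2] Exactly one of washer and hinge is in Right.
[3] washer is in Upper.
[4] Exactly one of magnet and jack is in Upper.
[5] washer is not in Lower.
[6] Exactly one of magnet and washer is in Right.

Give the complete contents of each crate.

Upper = {jack, washer}; Lower = {}; Right = {hinge, magnet}

From (1): jack ∉ Lower.
From (3): washer ∈ Upper.
(2) (exactly one): hinge ∈ Right.
(6) (exactly one): magnet ∈ Right.
(4) (exactly one): jack ∈ Upper.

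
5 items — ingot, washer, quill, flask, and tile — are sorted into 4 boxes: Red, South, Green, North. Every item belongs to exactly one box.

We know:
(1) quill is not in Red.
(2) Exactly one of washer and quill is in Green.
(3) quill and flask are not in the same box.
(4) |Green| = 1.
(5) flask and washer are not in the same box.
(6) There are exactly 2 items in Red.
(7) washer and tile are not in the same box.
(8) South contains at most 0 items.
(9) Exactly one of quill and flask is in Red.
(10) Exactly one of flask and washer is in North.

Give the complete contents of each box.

Red = {flask, tile}; South = {}; Green = {quill}; North = {ingot, washer}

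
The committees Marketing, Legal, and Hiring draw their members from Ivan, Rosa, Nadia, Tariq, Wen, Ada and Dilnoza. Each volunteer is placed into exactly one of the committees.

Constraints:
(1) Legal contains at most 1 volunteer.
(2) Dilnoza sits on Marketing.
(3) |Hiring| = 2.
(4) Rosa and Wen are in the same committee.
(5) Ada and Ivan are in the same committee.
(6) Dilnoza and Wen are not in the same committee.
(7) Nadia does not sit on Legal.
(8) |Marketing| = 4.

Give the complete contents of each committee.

Marketing = {Ada, Dilnoza, Ivan, Nadia}; Legal = {Tariq}; Hiring = {Rosa, Wen}

From (2): Dilnoza ∈ Marketing.
From (7): Nadia ∉ Legal.
(6): Wen ∉ Marketing.
(4): Rosa matches Wen: Rosa ∉ Marketing.
Suppose Ivan ∉ Marketing: no assignment then satisfies all the clues, so Ivan ∈ Marketing.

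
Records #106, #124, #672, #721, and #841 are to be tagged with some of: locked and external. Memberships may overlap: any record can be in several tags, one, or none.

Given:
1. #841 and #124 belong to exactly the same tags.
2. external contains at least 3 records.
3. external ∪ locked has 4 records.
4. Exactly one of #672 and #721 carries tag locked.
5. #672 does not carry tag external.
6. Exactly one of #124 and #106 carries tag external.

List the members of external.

From (5): #672 ∉ external.
Suppose #106 ∈ external: no assignment then satisfies all the clues, so #106 ∉ external.

external = {#124, #721, #841}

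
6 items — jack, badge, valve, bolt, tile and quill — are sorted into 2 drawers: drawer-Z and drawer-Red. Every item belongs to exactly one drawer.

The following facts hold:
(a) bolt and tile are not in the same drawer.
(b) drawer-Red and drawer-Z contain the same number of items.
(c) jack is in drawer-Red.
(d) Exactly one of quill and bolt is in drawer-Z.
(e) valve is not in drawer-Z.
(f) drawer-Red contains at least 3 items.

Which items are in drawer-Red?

drawer-Red = {bolt, jack, valve}

From (c): jack ∈ drawer-Red.
From (e): valve ∉ drawer-Z.
Only one drawer left: valve ∈ drawer-Red.
Suppose badge ∈ drawer-Red: no assignment then satisfies all the clues, so badge ∉ drawer-Red.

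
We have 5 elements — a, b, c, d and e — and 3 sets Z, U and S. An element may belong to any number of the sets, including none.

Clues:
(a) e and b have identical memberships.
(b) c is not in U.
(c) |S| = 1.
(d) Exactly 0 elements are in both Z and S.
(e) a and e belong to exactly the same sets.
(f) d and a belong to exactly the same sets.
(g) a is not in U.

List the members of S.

S = {c}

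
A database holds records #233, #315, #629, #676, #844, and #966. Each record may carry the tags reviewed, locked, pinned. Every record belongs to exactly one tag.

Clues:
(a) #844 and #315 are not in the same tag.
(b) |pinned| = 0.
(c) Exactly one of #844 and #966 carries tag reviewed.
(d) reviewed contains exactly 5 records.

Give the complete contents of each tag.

(b): pinned already has 0, so the rest are out.
Suppose #233 ∉ reviewed: no assignment then satisfies all the clues, so #233 ∈ reviewed.

reviewed = {#233, #315, #629, #676, #966}; locked = {#844}; pinned = {}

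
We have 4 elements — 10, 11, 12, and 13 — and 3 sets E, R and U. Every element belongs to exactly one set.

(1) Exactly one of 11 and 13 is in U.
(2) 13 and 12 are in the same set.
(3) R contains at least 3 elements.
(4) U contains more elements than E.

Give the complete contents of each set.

E = {}; R = {10, 12, 13}; U = {11}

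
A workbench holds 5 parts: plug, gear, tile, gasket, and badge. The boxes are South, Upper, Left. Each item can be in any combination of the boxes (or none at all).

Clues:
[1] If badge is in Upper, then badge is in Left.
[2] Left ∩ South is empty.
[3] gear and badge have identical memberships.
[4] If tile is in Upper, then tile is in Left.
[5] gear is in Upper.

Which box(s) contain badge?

From (5): gear ∈ Upper.
(3): badge matches gear: badge ∈ Upper.
(1): badge ∈ Left.
(2) (disjoint): badge ∉ South.
(3): gear matches badge: gear ∉ South.
(3): gear matches badge: gear ∈ Left.

badge: Left, Upper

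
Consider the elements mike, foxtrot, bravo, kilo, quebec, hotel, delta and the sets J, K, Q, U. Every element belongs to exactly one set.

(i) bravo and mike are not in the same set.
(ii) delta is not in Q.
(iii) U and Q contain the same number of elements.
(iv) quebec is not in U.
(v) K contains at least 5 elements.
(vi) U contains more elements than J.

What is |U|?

1

From (ii): delta ∉ Q.
From (iv): quebec ∉ U.
Suppose mike ∈ J: no assignment then satisfies all the clues, so mike ∉ J.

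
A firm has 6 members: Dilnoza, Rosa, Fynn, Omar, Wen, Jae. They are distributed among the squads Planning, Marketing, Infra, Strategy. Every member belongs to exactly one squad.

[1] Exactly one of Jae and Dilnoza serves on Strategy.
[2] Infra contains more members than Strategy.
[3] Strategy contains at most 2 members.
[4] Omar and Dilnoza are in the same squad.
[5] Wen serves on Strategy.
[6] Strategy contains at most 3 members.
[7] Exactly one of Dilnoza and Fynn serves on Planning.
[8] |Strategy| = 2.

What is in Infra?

Infra = {Dilnoza, Omar, Rosa}

From (5): Wen ∈ Strategy.
Suppose Dilnoza ∉ Infra: no assignment then satisfies all the clues, so Dilnoza ∈ Infra.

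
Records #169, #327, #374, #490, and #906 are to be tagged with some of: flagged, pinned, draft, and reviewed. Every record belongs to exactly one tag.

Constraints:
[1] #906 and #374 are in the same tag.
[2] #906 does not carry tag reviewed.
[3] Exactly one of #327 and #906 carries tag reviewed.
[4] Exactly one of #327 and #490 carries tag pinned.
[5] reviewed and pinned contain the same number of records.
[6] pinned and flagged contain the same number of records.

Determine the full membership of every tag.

flagged = {#169}; pinned = {#490}; draft = {#374, #906}; reviewed = {#327}

From (2): #906 ∉ reviewed.
(1): #374 matches #906: #374 ∉ reviewed.
(3) (exactly one): #327 ∈ reviewed.
(4) (exactly one): #490 ∈ pinned.
Suppose #169 ∉ flagged: no assignment then satisfies all the clues, so #169 ∈ flagged.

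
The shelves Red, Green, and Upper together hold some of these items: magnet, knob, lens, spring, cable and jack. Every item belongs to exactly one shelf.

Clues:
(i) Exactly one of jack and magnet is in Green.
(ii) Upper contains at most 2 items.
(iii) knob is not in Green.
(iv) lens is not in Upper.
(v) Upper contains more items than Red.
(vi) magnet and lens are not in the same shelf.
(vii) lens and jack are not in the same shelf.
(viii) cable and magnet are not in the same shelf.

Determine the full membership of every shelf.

Red = {lens}; Green = {cable, jack, spring}; Upper = {knob, magnet}

From (iii): knob ∉ Green.
From (iv): lens ∉ Upper.
Suppose magnet ∈ Red: no assignment then satisfies all the clues, so magnet ∉ Red.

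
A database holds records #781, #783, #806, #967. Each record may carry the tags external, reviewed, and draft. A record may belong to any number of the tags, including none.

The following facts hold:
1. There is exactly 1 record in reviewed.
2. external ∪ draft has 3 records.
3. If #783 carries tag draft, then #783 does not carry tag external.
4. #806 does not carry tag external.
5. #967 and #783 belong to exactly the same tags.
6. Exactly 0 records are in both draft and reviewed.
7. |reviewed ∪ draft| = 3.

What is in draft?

draft = {#783, #967}

From (4): #806 ∉ external.
Suppose #781 ∈ draft: no assignment then satisfies all the clues, so #781 ∉ draft.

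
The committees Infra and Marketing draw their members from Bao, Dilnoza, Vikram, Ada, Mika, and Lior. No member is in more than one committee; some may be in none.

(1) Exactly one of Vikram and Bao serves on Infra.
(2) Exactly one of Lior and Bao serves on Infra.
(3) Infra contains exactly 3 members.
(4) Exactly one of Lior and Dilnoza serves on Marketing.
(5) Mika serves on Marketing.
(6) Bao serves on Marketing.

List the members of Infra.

Infra = {Ada, Lior, Vikram}

From (5): Mika ∈ Marketing.
From (6): Bao ∈ Marketing.
(1) (exactly one): Vikram ∈ Infra.
(2) (exactly one): Lior ∈ Infra.
(4) (exactly one): Dilnoza ∈ Marketing.
(3): only 3 candidates remain for Infra, so all are in.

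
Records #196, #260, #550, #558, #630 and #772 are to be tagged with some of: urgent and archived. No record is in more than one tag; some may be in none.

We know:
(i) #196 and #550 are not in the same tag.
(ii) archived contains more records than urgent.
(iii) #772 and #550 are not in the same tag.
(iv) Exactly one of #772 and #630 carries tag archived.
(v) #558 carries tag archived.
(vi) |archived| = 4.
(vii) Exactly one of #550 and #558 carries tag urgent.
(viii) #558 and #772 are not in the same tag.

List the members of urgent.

From (v): #558 ∈ archived.
(vii) (exactly one): #550 ∈ urgent.
(viii): #772 ∉ archived.
(i): #196 ∉ urgent.
(iii): #772 ∉ urgent.
(iv) (exactly one): #630 ∈ archived.
(vi): only 4 candidates remain for archived, so all are in.

urgent = {#550}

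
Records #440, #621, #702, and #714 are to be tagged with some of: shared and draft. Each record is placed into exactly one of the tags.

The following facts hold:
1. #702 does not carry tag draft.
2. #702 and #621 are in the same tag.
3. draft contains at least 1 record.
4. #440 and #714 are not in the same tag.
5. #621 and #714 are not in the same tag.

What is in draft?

draft = {#714}

From (1): #702 ∉ draft.
(2): #621 matches #702: #621 ∉ draft.
Only one tag left: #621 ∈ shared.
Only one tag left: #702 ∈ shared.
(5): #714 ∉ shared.
Only one tag left: #714 ∈ draft.
(4): #440 ∉ draft.
Only one tag left: #440 ∈ shared.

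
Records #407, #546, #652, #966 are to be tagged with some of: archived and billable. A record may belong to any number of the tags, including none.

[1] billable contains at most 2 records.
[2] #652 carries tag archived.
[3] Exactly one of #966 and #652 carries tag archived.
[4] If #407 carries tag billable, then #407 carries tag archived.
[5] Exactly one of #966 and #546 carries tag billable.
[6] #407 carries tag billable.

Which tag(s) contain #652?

From (2): #652 ∈ archived.
From (6): #407 ∈ billable.
(3) (exactly one): #966 ∉ archived.
(4): #407 ∈ archived.
Suppose #652 ∈ billable: no assignment then satisfies all the clues, so #652 ∉ billable.

#652: archived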